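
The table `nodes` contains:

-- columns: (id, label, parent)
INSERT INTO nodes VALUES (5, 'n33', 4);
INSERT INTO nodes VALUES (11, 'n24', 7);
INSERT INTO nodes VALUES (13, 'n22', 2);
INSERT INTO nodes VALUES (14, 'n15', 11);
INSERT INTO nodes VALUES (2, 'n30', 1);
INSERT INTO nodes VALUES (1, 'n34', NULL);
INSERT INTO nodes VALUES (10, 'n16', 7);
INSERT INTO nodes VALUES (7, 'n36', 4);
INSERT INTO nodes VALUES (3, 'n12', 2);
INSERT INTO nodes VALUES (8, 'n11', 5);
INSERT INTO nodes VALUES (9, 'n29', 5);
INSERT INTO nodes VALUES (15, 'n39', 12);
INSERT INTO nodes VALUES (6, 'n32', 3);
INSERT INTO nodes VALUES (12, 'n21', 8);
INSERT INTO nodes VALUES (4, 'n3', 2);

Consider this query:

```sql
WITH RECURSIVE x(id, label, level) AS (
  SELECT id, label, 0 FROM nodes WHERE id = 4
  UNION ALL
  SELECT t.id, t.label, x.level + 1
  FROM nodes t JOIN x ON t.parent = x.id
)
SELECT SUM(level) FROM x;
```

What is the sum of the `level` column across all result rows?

20

Base: id=4 (n3) at level 0.
Iteration 1: rows with parent in {4} -> n33 (id 5, level 1), n36 (id 7, level 1).
Iteration 2: rows with parent in {5,7} -> n11 (id 8, level 2), n29 (id 9, level 2), n16 (id 10, level 2), n24 (id 11, level 2).
Iteration 3: rows with parent in {8,9,10,11} -> n21 (id 12, level 3), n15 (id 14, level 3).
Iteration 4: rows with parent in {12,14} -> n39 (id 15, level 4).
Iteration 5: no rows with parent in {15}; recursion stops.
SUM(level) = 0 + 1 + 1 + 2 + 2 + 2 + 2 + 3 + 3 + 4 = 20.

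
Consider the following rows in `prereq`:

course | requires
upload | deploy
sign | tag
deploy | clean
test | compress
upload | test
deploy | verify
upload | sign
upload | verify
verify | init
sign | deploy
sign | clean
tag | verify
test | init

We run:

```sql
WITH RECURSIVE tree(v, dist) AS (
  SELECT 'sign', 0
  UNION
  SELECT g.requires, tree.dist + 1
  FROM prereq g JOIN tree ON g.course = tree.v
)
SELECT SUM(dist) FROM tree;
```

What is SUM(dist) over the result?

Base: (sign, dist=0).
Iteration 1: edges from {sign} -> (clean, dist=1), (deploy, dist=1), (tag, dist=1).
Iteration 2: edges from {clean,deploy,tag} -> (clean, dist=2), (verify, dist=2). [UNION drops 1 duplicate row(s)]
Iteration 3: edges from {clean,verify} -> (init, dist=3).
Iteration 4: no outgoing edges from {init}; recursion stops.
SUM(dist) = 0 + 1 + 1 + 1 + 2 + 2 + 3 = 10.

10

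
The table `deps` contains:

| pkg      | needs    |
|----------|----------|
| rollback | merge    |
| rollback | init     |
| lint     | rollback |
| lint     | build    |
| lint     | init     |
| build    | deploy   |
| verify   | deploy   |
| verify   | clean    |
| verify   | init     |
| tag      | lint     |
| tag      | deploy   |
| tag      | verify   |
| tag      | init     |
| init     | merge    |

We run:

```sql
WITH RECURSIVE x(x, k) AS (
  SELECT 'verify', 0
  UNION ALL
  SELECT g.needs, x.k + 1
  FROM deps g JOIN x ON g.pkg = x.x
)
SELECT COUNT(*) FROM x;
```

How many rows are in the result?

Base: (verify, k=0).
Iteration 1: edges from {verify} -> (clean, k=1), (deploy, k=1), (init, k=1).
Iteration 2: edges from {clean,deploy,init} -> (merge, k=2).
Iteration 3: no outgoing edges from {merge}; recursion stops.
Total rows emitted: 5.

5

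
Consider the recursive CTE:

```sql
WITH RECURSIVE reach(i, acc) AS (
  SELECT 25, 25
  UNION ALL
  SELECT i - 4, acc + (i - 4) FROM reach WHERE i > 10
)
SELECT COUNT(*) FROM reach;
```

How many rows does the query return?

Base: i=25, acc=25.
Iteration 1: 25 > 10 holds -> i = 25 - 4 = 21, acc = 25 + 21 = 46.
Iteration 2: 21 > 10 holds -> i = 21 - 4 = 17, acc = 46 + 17 = 63.
Iteration 3: 17 > 10 holds -> i = 17 - 4 = 13, acc = 63 + 13 = 76.
Iteration 4: 13 > 10 holds -> i = 13 - 4 = 9, acc = 76 + 9 = 85.
Iteration 5: 9 > 10 fails; recursion stops.
Total rows emitted: 5.

5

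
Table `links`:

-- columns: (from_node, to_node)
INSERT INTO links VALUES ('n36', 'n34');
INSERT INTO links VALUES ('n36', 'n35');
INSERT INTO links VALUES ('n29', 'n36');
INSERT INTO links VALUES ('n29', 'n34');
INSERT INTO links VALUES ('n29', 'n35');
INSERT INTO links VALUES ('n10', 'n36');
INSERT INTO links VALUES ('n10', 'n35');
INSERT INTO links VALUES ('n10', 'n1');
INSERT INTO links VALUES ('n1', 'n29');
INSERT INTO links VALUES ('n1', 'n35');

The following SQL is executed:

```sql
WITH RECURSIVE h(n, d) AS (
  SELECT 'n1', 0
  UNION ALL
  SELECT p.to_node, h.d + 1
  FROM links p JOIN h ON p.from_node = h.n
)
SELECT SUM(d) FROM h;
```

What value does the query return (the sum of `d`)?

14

Base: (n1, d=0).
Iteration 1: edges from {n1} -> (n29, d=1), (n35, d=1).
Iteration 2: edges from {n29,n35} -> (n34, d=2), (n35, d=2), (n36, d=2).
Iteration 3: edges from {n34,n35,n36} -> (n34, d=3), (n35, d=3).
Iteration 4: no outgoing edges from {n34,n35}; recursion stops.
SUM(d) = 0 + 1 + 1 + 2 + 2 + 2 + 3 + 3 = 14.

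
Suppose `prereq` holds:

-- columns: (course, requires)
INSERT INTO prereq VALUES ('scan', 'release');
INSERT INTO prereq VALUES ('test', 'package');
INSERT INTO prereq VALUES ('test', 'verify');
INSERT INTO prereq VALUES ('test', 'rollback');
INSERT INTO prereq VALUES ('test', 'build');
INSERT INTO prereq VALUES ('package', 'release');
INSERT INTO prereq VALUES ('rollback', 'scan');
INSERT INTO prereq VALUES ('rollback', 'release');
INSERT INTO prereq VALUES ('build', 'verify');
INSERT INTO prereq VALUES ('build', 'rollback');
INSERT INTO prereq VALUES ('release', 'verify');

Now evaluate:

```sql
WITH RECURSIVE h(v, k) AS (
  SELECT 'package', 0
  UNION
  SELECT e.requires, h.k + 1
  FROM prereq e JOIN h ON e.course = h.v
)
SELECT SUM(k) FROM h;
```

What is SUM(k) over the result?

3

Base: (package, k=0).
Iteration 1: edges from {package} -> (release, k=1).
Iteration 2: edges from {release} -> (verify, k=2).
Iteration 3: no outgoing edges from {verify}; recursion stops.
SUM(k) = 0 + 1 + 2 = 3.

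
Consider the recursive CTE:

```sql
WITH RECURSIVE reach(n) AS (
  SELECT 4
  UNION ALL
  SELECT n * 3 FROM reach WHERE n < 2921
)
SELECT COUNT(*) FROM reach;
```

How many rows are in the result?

Base: n=4.
Iteration 1: 4 < 2921 holds -> n = 4 * 3 = 12.
Iteration 2: 12 < 2921 holds -> n = 12 * 3 = 36.
Iteration 3: 36 < 2921 holds -> n = 36 * 3 = 108.
Iteration 4: 108 < 2921 holds -> n = 108 * 3 = 324.
Iteration 5: 324 < 2921 holds -> n = 324 * 3 = 972.
Iteration 6: 972 < 2921 holds -> n = 972 * 3 = 2916.
Iteration 7: 2916 < 2921 holds -> n = 2916 * 3 = 8748.
Iteration 8: 8748 < 2921 fails; recursion stops.
Total rows emitted: 8.

8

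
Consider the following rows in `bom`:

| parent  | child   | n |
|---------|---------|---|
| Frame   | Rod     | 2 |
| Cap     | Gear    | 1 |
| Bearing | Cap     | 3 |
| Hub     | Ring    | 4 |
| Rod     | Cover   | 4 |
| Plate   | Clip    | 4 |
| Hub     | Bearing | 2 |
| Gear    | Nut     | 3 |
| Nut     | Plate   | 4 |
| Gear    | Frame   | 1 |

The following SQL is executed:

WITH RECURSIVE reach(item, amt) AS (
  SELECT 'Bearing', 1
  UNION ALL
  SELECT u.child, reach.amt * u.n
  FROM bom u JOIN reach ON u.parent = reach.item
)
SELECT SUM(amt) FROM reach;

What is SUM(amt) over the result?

229

Base: (Bearing, amt=1).
Iteration 1: components of {Bearing} -> Cap = 1*3 = 3.
Iteration 2: components of {Cap} -> Gear = 3*1 = 3.
Iteration 3: components of {Gear} -> Frame = 3*1 = 3, Nut = 3*3 = 9.
Iteration 4: components of {Frame,Nut} -> Plate = 9*4 = 36, Rod = 3*2 = 6.
Iteration 5: components of {Plate,Rod} -> Clip = 36*4 = 144, Cover = 6*4 = 24.
Iteration 6: no further components; recursion stops.
SUM(amt) = 1 + 3 + 3 + 9 + 3 + 36 + 6 + 144 + 24 = 229.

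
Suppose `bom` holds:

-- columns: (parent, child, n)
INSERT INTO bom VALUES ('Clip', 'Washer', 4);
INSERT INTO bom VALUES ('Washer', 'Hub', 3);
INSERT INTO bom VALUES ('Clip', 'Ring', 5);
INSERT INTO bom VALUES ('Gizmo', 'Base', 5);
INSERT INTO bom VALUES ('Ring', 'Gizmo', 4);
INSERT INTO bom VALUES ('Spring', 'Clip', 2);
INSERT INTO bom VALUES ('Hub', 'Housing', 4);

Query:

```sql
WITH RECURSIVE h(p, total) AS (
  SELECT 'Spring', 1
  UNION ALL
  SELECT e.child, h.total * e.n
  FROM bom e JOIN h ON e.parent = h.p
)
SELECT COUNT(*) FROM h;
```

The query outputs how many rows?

8

Base: (Spring, total=1).
Iteration 1: components of {Spring} -> Clip = 1*2 = 2.
Iteration 2: components of {Clip} -> Ring = 2*5 = 10, Washer = 2*4 = 8.
Iteration 3: components of {Ring,Washer} -> Gizmo = 10*4 = 40, Hub = 8*3 = 24.
Iteration 4: components of {Gizmo,Hub} -> Base = 40*5 = 200, Housing = 24*4 = 96.
Iteration 5: no further components; recursion stops.
Total rows emitted: 8.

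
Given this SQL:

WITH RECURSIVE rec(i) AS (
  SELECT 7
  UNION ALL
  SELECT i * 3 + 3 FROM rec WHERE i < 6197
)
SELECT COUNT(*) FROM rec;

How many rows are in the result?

8

Base: i=7.
Iteration 1: 7 < 6197 holds -> i = 7 * 3 + 3 = 24.
Iteration 2: 24 < 6197 holds -> i = 24 * 3 + 3 = 75.
Iteration 3: 75 < 6197 holds -> i = 75 * 3 + 3 = 228.
Iteration 4: 228 < 6197 holds -> i = 228 * 3 + 3 = 687.
Iteration 5: 687 < 6197 holds -> i = 687 * 3 + 3 = 2064.
Iteration 6: 2064 < 6197 holds -> i = 2064 * 3 + 3 = 6195.
Iteration 7: 6195 < 6197 holds -> i = 6195 * 3 + 3 = 18588.
Iteration 8: 18588 < 6197 fails; recursion stops.
Total rows emitted: 8.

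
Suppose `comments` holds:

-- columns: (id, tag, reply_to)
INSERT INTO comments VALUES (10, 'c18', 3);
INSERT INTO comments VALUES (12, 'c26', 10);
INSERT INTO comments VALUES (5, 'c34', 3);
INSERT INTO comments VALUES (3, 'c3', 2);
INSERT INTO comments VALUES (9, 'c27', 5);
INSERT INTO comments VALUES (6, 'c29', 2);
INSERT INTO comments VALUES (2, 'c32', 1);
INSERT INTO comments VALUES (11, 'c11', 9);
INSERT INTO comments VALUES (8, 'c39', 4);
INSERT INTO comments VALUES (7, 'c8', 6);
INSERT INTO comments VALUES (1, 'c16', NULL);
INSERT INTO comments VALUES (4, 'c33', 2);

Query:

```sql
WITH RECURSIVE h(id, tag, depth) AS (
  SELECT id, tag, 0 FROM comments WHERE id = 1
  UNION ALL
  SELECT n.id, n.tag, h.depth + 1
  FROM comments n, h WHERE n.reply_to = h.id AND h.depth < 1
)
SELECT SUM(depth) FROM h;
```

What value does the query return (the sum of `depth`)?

Base: id=1 (c16) at depth 0.
Iteration 1: rows with reply_to in {1} -> c32 (id 2, depth 1).
Iteration 2: depth < 1 fails for all current rows; recursion stops.
SUM(depth) = 0 + 1 = 1.

1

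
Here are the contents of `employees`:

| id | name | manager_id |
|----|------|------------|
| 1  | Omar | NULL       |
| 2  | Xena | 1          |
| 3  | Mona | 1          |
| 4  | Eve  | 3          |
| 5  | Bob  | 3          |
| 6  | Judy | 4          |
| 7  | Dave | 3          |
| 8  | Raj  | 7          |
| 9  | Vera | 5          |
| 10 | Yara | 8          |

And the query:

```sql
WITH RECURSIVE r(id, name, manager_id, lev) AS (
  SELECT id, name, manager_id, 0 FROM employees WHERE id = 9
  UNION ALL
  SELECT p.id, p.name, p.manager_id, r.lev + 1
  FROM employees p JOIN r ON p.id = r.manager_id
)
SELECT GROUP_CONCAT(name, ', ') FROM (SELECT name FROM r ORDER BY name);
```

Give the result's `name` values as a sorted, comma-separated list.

Bob, Mona, Omar, Vera

Base: id=9 (Vera), manager_id=5, lev 0.
Iteration 1: join on id=5 -> Bob (id 5, manager_id=3, lev 1).
Iteration 2: join on id=3 -> Mona (id 3, manager_id=1, lev 2).
Iteration 3: join on id=1 -> Omar (id 1, manager_id=NULL, lev 3).
Iteration 4: manager_id is NULL; no match; recursion stops.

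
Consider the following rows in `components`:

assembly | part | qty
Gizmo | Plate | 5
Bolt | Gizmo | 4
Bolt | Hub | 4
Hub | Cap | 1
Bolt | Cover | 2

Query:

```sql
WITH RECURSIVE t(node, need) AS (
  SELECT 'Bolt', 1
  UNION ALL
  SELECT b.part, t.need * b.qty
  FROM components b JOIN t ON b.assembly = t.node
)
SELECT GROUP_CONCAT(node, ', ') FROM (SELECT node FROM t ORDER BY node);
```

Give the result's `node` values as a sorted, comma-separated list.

Base: (Bolt, need=1).
Iteration 1: components of {Bolt} -> Cover = 1*2 = 2, Gizmo = 1*4 = 4, Hub = 1*4 = 4.
Iteration 2: components of {Cover,Gizmo,Hub} -> Cap = 4*1 = 4, Plate = 4*5 = 20.
Iteration 3: no further components; recursion stops.

Bolt, Cap, Cover, Gizmo, Hub, Plate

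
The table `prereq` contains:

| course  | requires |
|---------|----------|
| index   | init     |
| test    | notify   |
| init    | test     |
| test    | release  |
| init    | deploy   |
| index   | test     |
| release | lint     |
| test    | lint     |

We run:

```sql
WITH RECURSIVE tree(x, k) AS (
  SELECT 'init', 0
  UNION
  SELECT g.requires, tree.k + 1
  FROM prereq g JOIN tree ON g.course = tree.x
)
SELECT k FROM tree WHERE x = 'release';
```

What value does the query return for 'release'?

2

Base: (init, k=0).
Iteration 1: edges from {init} -> (deploy, k=1), (test, k=1).
Iteration 2: edges from {deploy,test} -> (lint, k=2), (notify, k=2), (release, k=2).
Iteration 3: edges from {lint,notify,release} -> (lint, k=3).
Iteration 4: no outgoing edges from {lint}; recursion stops.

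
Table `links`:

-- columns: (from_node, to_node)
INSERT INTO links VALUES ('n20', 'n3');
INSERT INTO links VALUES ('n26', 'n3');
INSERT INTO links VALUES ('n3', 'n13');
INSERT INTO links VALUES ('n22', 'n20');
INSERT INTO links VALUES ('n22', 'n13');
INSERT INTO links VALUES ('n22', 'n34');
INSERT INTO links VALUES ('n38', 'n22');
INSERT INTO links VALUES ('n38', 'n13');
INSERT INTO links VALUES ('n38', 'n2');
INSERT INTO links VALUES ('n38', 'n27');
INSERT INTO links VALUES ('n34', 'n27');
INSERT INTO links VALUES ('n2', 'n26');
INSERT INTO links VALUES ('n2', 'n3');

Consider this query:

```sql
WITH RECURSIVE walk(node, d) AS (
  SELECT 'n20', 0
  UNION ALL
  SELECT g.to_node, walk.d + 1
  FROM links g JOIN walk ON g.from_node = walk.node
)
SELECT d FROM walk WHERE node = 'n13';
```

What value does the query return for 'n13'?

2

Base: (n20, d=0).
Iteration 1: edges from {n20} -> (n3, d=1).
Iteration 2: edges from {n3} -> (n13, d=2).
Iteration 3: no outgoing edges from {n13}; recursion stops.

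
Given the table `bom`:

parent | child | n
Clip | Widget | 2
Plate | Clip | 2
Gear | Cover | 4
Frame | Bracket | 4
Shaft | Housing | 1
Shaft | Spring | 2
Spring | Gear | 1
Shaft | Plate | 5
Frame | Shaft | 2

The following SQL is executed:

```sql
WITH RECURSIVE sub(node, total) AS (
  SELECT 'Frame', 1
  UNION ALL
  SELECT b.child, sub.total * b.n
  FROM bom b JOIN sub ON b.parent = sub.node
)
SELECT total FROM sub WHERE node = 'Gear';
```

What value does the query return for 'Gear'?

Base: (Frame, total=1).
Iteration 1: components of {Frame} -> Bracket = 1*4 = 4, Shaft = 1*2 = 2.
Iteration 2: components of {Bracket,Shaft} -> Housing = 2*1 = 2, Plate = 2*5 = 10, Spring = 2*2 = 4.
Iteration 3: components of {Housing,Plate,Spring} -> Clip = 10*2 = 20, Gear = 4*1 = 4.
Iteration 4: components of {Clip,Gear} -> Cover = 4*4 = 16, Widget = 20*2 = 40.
Iteration 5: no further components; recursion stops.

4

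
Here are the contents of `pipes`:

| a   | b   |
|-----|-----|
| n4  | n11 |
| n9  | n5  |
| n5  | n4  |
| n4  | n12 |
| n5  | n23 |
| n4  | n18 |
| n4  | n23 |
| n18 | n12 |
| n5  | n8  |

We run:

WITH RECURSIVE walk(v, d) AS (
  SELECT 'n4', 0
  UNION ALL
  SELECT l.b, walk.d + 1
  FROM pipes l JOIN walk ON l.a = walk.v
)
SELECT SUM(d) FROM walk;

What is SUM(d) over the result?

Base: (n4, d=0).
Iteration 1: edges from {n4} -> (n11, d=1), (n12, d=1), (n18, d=1), (n23, d=1).
Iteration 2: edges from {n11,n12,n18,n23} -> (n12, d=2).
Iteration 3: no outgoing edges from {n12}; recursion stops.
SUM(d) = 0 + 1 + 1 + 1 + 1 + 2 = 6.

6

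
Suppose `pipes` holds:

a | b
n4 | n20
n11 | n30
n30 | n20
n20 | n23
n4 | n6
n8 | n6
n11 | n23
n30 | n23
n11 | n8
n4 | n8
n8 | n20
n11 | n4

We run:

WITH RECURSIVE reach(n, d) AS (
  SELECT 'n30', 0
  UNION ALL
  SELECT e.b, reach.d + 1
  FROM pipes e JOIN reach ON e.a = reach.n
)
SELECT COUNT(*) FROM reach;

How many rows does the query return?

4

Base: (n30, d=0).
Iteration 1: edges from {n30} -> (n20, d=1), (n23, d=1).
Iteration 2: edges from {n20,n23} -> (n23, d=2).
Iteration 3: no outgoing edges from {n23}; recursion stops.
Total rows emitted: 4.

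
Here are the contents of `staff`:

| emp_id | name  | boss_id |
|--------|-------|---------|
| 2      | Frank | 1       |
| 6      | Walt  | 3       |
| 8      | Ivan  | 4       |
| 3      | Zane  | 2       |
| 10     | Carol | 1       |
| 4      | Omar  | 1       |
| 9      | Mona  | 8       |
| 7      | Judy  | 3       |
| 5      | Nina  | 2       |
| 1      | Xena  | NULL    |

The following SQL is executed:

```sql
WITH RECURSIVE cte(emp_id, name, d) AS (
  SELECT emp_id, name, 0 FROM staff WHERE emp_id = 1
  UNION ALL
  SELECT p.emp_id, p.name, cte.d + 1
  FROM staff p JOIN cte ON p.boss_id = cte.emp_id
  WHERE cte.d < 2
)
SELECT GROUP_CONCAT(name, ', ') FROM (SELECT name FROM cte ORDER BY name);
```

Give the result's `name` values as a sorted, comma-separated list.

Carol, Frank, Ivan, Nina, Omar, Xena, Zane

Base: emp_id=1 (Xena) at d 0.
Iteration 1: rows with boss_id in {1} -> Frank (id 2, d 1), Omar (id 4, d 1), Carol (id 10, d 1).
Iteration 2: rows with boss_id in {2,4,10} -> Zane (id 3, d 2), Nina (id 5, d 2), Ivan (id 8, d 2).
Iteration 3: d < 2 fails for all current rows; recursion stops.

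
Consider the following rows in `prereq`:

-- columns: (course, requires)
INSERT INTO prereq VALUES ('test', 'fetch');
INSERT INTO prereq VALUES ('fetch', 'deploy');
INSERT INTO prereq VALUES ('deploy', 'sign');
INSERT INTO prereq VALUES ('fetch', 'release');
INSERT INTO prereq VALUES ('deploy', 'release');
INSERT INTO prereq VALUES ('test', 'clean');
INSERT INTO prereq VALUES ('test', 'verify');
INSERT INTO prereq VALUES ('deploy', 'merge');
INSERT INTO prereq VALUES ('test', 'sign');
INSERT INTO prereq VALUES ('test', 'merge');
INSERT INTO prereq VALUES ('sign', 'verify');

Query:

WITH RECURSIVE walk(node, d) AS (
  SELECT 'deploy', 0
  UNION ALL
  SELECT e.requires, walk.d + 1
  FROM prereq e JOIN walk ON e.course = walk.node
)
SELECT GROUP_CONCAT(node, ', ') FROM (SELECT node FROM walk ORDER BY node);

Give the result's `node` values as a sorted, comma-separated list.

deploy, merge, release, sign, verify

Base: (deploy, d=0).
Iteration 1: edges from {deploy} -> (merge, d=1), (release, d=1), (sign, d=1).
Iteration 2: edges from {merge,release,sign} -> (verify, d=2).
Iteration 3: no outgoing edges from {verify}; recursion stops.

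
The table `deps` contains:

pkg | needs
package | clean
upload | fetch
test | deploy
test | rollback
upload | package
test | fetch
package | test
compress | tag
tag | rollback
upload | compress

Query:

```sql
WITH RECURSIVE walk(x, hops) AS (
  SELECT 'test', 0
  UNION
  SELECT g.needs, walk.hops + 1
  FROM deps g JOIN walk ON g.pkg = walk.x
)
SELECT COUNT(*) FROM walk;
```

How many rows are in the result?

Base: (test, hops=0).
Iteration 1: edges from {test} -> (deploy, hops=1), (fetch, hops=1), (rollback, hops=1).
Iteration 2: no outgoing edges from {deploy,fetch,rollback}; recursion stops.
Total rows emitted: 4.

4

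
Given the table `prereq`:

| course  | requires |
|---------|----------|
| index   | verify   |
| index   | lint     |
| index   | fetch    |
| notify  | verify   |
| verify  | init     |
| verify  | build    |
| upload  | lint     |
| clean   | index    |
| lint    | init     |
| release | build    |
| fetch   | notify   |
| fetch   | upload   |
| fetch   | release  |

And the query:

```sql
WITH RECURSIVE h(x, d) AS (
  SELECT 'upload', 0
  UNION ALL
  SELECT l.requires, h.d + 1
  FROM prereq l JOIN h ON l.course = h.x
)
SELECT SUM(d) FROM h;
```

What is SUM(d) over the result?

3

Base: (upload, d=0).
Iteration 1: edges from {upload} -> (lint, d=1).
Iteration 2: edges from {lint} -> (init, d=2).
Iteration 3: no outgoing edges from {init}; recursion stops.
SUM(d) = 0 + 1 + 2 = 3.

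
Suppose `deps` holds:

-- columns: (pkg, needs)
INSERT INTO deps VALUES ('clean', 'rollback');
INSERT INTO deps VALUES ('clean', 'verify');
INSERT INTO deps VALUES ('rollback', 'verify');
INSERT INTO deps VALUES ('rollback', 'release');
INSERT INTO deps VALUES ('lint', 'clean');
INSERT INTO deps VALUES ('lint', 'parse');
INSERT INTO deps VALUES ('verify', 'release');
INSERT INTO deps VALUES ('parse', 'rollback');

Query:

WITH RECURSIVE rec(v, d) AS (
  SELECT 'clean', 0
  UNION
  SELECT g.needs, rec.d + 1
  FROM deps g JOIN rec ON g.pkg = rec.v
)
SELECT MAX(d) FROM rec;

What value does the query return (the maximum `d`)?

3

Base: (clean, d=0).
Iteration 1: edges from {clean} -> (rollback, d=1), (verify, d=1).
Iteration 2: edges from {rollback,verify} -> (release, d=2), (verify, d=2). [UNION drops 1 duplicate row(s)]
Iteration 3: edges from {release,verify} -> (release, d=3).
Iteration 4: no outgoing edges from {release}; recursion stops.
d values: 0, 1, 1, 2, 2, 3; the maximum is 3.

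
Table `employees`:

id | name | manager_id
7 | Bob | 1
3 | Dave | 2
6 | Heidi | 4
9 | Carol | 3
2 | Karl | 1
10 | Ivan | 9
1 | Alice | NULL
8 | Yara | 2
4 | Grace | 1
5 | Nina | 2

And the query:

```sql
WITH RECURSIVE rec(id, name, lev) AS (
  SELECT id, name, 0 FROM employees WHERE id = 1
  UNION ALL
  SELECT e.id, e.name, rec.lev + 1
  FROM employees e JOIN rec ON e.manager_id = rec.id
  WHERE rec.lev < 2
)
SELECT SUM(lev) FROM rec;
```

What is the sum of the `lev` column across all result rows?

11

Base: id=1 (Alice) at lev 0.
Iteration 1: rows with manager_id in {1} -> Karl (id 2, lev 1), Grace (id 4, lev 1), Bob (id 7, lev 1).
Iteration 2: rows with manager_id in {2,4,7} -> Dave (id 3, lev 2), Nina (id 5, lev 2), Heidi (id 6, lev 2), Yara (id 8, lev 2).
Iteration 3: lev < 2 fails for all current rows; recursion stops.
SUM(lev) = 0 + 1 + 1 + 1 + 2 + 2 + 2 + 2 = 11.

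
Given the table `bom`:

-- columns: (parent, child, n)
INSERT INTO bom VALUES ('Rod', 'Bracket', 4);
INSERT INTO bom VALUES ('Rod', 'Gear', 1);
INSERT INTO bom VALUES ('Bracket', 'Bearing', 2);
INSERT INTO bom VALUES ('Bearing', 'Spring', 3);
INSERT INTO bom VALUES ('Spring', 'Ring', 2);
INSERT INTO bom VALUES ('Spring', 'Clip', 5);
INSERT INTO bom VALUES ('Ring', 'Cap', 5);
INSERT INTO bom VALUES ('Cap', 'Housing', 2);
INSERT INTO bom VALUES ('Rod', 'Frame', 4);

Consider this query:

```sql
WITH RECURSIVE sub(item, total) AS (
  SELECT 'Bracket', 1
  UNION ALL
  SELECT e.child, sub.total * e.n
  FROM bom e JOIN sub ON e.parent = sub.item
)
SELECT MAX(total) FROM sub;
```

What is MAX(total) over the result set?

120

Base: (Bracket, total=1).
Iteration 1: components of {Bracket} -> Bearing = 1*2 = 2.
Iteration 2: components of {Bearing} -> Spring = 2*3 = 6.
Iteration 3: components of {Spring} -> Clip = 6*5 = 30, Ring = 6*2 = 12.
Iteration 4: components of {Clip,Ring} -> Cap = 12*5 = 60.
Iteration 5: components of {Cap} -> Housing = 60*2 = 120.
Iteration 6: no further components; recursion stops.
total values: 1, 2, 6, 12, 30, 60, 120; the maximum is 120.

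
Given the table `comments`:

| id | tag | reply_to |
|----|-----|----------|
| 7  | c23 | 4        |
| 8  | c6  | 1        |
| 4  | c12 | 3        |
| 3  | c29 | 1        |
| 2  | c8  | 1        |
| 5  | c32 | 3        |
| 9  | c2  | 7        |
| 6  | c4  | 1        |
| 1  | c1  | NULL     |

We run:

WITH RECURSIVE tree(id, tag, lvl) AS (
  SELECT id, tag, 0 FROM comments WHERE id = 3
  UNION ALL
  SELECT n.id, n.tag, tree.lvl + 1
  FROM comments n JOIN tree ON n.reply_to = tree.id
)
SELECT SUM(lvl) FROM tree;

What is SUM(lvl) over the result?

7

Base: id=3 (c29) at lvl 0.
Iteration 1: rows with reply_to in {3} -> c12 (id 4, lvl 1), c32 (id 5, lvl 1).
Iteration 2: rows with reply_to in {4,5} -> c23 (id 7, lvl 2).
Iteration 3: rows with reply_to in {7} -> c2 (id 9, lvl 3).
Iteration 4: no rows with reply_to in {9}; recursion stops.
SUM(lvl) = 0 + 1 + 1 + 2 + 3 = 7.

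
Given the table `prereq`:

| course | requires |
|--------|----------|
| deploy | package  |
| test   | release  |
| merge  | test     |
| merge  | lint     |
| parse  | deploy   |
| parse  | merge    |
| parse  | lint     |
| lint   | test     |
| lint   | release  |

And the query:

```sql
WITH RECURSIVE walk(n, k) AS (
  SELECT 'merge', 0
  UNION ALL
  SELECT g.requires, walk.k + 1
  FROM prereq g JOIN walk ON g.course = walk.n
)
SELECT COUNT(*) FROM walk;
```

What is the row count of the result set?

7

Base: (merge, k=0).
Iteration 1: edges from {merge} -> (lint, k=1), (test, k=1).
Iteration 2: edges from {lint,test} -> (release, k=2) x2, (test, k=2). [UNION ALL keeps all 3 new rows, including repeats]
Iteration 3: edges from {release,test} -> (release, k=3).
Iteration 4: no outgoing edges from {release}; recursion stops.
Total rows emitted: 7.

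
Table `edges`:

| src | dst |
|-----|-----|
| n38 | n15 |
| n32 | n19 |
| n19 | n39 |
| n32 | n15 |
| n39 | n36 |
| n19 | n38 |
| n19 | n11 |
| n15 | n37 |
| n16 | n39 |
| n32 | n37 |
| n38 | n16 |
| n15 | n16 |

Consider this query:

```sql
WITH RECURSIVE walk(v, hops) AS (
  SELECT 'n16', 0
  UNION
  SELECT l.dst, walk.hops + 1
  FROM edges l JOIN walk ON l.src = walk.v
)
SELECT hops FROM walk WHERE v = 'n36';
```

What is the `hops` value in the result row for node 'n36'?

Base: (n16, hops=0).
Iteration 1: edges from {n16} -> (n39, hops=1).
Iteration 2: edges from {n39} -> (n36, hops=2).
Iteration 3: no outgoing edges from {n36}; recursion stops.

2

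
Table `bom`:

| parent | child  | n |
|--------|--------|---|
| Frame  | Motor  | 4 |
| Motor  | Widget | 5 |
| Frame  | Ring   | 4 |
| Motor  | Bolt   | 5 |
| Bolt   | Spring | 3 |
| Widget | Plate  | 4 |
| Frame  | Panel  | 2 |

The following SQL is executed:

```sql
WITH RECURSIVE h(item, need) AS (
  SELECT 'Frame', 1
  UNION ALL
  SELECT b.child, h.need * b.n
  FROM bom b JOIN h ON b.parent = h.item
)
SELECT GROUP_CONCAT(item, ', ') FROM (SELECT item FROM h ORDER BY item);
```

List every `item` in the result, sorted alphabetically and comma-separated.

Base: (Frame, need=1).
Iteration 1: components of {Frame} -> Motor = 1*4 = 4, Panel = 1*2 = 2, Ring = 1*4 = 4.
Iteration 2: components of {Motor,Panel,Ring} -> Bolt = 4*5 = 20, Widget = 4*5 = 20.
Iteration 3: components of {Bolt,Widget} -> Plate = 20*4 = 80, Spring = 20*3 = 60.
Iteration 4: no further components; recursion stops.

Bolt, Frame, Motor, Panel, Plate, Ring, Spring, Widget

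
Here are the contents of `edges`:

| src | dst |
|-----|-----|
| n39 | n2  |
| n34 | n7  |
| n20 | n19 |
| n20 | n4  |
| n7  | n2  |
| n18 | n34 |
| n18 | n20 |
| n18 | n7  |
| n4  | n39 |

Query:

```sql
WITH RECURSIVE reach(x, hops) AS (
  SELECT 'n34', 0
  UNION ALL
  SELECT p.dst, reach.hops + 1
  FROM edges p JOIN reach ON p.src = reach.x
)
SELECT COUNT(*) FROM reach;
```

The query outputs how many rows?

Base: (n34, hops=0).
Iteration 1: edges from {n34} -> (n7, hops=1).
Iteration 2: edges from {n7} -> (n2, hops=2).
Iteration 3: no outgoing edges from {n2}; recursion stops.
Total rows emitted: 3.

3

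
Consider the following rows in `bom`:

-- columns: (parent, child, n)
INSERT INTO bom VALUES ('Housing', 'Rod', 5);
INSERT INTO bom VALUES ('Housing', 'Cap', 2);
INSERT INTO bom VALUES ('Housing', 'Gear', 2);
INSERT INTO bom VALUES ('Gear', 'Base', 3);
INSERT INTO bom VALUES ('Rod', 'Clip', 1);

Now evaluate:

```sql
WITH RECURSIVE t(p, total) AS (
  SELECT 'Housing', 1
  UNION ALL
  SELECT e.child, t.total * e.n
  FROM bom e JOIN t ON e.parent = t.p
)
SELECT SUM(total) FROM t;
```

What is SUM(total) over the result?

21

Base: (Housing, total=1).
Iteration 1: components of {Housing} -> Cap = 1*2 = 2, Gear = 1*2 = 2, Rod = 1*5 = 5.
Iteration 2: components of {Cap,Gear,Rod} -> Base = 2*3 = 6, Clip = 5*1 = 5.
Iteration 3: no further components; recursion stops.
SUM(total) = 1 + 5 + 2 + 2 + 5 + 6 = 21.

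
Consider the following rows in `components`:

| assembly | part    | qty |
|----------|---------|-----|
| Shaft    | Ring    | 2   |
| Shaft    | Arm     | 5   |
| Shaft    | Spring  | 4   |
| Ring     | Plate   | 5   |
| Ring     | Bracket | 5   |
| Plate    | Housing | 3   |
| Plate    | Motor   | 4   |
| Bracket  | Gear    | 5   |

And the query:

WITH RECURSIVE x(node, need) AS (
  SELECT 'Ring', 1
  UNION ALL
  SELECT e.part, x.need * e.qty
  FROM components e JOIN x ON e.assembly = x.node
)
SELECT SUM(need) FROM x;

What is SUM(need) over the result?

71

Base: (Ring, need=1).
Iteration 1: components of {Ring} -> Bracket = 1*5 = 5, Plate = 1*5 = 5.
Iteration 2: components of {Bracket,Plate} -> Gear = 5*5 = 25, Housing = 5*3 = 15, Motor = 5*4 = 20.
Iteration 3: no further components; recursion stops.
SUM(need) = 1 + 5 + 5 + 15 + 20 + 25 = 71.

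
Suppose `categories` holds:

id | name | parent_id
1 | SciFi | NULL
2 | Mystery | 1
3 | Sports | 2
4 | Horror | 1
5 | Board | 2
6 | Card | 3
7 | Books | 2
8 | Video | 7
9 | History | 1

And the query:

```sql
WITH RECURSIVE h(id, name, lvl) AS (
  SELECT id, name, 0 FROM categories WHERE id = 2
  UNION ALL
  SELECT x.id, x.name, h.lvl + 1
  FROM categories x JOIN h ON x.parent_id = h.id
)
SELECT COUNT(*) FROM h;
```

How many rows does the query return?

Base: id=2 (Mystery) at lvl 0.
Iteration 1: rows with parent_id in {2} -> Sports (id 3, lvl 1), Board (id 5, lvl 1), Books (id 7, lvl 1).
Iteration 2: rows with parent_id in {3,5,7} -> Card (id 6, lvl 2), Video (id 8, lvl 2).
Iteration 3: no rows with parent_id in {6,8}; recursion stops.
Total rows emitted: 6.

6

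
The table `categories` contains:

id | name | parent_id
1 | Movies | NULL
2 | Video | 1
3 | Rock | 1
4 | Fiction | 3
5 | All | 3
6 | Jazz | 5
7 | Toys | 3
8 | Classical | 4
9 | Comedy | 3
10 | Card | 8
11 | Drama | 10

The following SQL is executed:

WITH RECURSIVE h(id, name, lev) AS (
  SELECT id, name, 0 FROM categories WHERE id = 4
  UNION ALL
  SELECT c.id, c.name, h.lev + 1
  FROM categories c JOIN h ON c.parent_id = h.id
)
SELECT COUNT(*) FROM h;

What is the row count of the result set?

4

Base: id=4 (Fiction) at lev 0.
Iteration 1: rows with parent_id in {4} -> Classical (id 8, lev 1).
Iteration 2: rows with parent_id in {8} -> Card (id 10, lev 2).
Iteration 3: rows with parent_id in {10} -> Drama (id 11, lev 3).
Iteration 4: no rows with parent_id in {11}; recursion stops.
Total rows emitted: 4.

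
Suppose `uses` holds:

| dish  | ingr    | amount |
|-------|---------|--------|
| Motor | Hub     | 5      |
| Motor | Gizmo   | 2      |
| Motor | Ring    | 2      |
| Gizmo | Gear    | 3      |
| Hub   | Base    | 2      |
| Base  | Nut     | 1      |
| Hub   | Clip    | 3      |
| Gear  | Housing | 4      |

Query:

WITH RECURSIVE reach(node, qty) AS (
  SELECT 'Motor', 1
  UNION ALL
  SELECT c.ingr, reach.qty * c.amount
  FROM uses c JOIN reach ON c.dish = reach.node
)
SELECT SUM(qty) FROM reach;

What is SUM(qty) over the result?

Base: (Motor, qty=1).
Iteration 1: components of {Motor} -> Gizmo = 1*2 = 2, Hub = 1*5 = 5, Ring = 1*2 = 2.
Iteration 2: components of {Gizmo,Hub,Ring} -> Base = 5*2 = 10, Clip = 5*3 = 15, Gear = 2*3 = 6.
Iteration 3: components of {Base,Clip,Gear} -> Housing = 6*4 = 24, Nut = 10*1 = 10.
Iteration 4: no further components; recursion stops.
SUM(qty) = 1 + 5 + 2 + 2 + 10 + 15 + 6 + 10 + 24 = 75.

75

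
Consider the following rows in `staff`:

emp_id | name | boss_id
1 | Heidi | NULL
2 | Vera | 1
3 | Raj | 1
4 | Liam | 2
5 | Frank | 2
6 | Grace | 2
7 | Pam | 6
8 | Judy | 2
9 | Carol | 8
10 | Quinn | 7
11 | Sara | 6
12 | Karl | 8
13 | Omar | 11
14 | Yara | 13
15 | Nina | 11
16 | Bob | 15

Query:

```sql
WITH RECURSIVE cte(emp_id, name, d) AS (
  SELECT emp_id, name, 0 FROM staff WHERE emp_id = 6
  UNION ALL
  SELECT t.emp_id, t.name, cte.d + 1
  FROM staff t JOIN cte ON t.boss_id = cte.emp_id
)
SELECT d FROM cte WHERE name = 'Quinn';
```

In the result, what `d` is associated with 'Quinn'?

2

Base: emp_id=6 (Grace) at d 0.
Iteration 1: rows with boss_id in {6} -> Pam (id 7, d 1), Sara (id 11, d 1).
Iteration 2: rows with boss_id in {7,11} -> Quinn (id 10, d 2), Omar (id 13, d 2), Nina (id 15, d 2).
Iteration 3: rows with boss_id in {10,13,15} -> Yara (id 14, d 3), Bob (id 16, d 3).
Iteration 4: no rows with boss_id in {14,16}; recursion stops.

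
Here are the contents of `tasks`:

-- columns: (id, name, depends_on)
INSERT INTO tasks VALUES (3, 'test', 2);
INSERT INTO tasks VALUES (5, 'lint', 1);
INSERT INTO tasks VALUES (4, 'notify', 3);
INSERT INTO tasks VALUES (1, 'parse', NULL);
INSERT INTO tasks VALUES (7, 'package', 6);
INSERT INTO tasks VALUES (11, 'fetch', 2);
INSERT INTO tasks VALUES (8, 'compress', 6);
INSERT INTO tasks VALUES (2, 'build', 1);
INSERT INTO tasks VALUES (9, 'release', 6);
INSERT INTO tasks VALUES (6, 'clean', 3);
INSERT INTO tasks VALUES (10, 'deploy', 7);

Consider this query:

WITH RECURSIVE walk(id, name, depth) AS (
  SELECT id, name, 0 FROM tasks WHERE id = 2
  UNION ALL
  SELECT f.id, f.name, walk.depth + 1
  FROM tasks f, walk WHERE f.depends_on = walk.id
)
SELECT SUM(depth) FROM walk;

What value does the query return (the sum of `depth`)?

19

Base: id=2 (build) at depth 0.
Iteration 1: rows with depends_on in {2} -> test (id 3, depth 1), fetch (id 11, depth 1).
Iteration 2: rows with depends_on in {3,11} -> notify (id 4, depth 2), clean (id 6, depth 2).
Iteration 3: rows with depends_on in {4,6} -> package (id 7, depth 3), compress (id 8, depth 3), release (id 9, depth 3).
Iteration 4: rows with depends_on in {7,8,9} -> deploy (id 10, depth 4).
Iteration 5: no rows with depends_on in {10}; recursion stops.
SUM(depth) = 0 + 1 + 1 + 2 + 2 + 3 + 3 + 3 + 4 = 19.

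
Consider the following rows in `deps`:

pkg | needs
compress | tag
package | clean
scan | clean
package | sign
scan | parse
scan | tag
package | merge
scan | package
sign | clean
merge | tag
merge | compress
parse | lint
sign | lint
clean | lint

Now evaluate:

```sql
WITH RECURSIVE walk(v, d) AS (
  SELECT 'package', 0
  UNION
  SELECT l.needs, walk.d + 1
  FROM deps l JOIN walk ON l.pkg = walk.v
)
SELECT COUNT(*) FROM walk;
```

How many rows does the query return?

10

Base: (package, d=0).
Iteration 1: edges from {package} -> (clean, d=1), (merge, d=1), (sign, d=1).
Iteration 2: edges from {clean,merge,sign} -> (clean, d=2), (compress, d=2), (lint, d=2), (tag, d=2). [UNION drops 1 duplicate row(s)]
Iteration 3: edges from {clean,compress,lint,tag} -> (lint, d=3), (tag, d=3).
Iteration 4: no outgoing edges from {lint,tag}; recursion stops.
Total rows emitted: 10.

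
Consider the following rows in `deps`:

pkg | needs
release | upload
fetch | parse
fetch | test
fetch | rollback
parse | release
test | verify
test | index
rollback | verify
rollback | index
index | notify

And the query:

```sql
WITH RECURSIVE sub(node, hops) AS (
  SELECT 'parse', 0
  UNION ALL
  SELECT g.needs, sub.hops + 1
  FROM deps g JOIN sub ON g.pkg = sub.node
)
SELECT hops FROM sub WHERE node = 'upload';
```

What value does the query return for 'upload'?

Base: (parse, hops=0).
Iteration 1: edges from {parse} -> (release, hops=1).
Iteration 2: edges from {release} -> (upload, hops=2).
Iteration 3: no outgoing edges from {upload}; recursion stops.

2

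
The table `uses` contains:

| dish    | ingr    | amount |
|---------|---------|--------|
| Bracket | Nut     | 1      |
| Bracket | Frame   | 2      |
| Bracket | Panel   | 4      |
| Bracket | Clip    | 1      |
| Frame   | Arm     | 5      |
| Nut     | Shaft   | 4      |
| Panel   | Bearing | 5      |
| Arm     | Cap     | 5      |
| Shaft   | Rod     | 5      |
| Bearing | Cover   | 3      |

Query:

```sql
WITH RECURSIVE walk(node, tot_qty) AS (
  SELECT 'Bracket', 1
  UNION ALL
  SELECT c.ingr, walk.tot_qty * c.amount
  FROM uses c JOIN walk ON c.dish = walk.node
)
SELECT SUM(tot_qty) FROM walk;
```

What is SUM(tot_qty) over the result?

Base: (Bracket, tot_qty=1).
Iteration 1: components of {Bracket} -> Clip = 1*1 = 1, Frame = 1*2 = 2, Nut = 1*1 = 1, Panel = 1*4 = 4.
Iteration 2: components of {Clip,Frame,Nut,Panel} -> Arm = 2*5 = 10, Bearing = 4*5 = 20, Shaft = 1*4 = 4.
Iteration 3: components of {Arm,Bearing,Shaft} -> Cap = 10*5 = 50, Cover = 20*3 = 60, Rod = 4*5 = 20.
Iteration 4: no further components; recursion stops.
SUM(tot_qty) = 1 + 1 + 2 + 4 + 1 + 4 + 10 + 20 + 20 + 50 + 60 = 173.

173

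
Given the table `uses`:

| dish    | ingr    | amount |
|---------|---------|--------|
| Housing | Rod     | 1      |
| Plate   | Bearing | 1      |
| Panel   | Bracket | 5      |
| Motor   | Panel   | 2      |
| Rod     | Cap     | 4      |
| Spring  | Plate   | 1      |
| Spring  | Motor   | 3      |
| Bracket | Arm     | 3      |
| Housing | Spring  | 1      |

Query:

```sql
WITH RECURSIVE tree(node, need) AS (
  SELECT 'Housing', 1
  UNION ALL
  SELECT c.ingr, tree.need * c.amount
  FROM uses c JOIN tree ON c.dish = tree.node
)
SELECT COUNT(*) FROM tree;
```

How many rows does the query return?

10

Base: (Housing, need=1).
Iteration 1: components of {Housing} -> Rod = 1*1 = 1, Spring = 1*1 = 1.
Iteration 2: components of {Rod,Spring} -> Cap = 1*4 = 4, Motor = 1*3 = 3, Plate = 1*1 = 1.
Iteration 3: components of {Cap,Motor,Plate} -> Bearing = 1*1 = 1, Panel = 3*2 = 6.
Iteration 4: components of {Bearing,Panel} -> Bracket = 6*5 = 30.
Iteration 5: components of {Bracket} -> Arm = 30*3 = 90.
Iteration 6: no further components; recursion stops.
Total rows emitted: 10.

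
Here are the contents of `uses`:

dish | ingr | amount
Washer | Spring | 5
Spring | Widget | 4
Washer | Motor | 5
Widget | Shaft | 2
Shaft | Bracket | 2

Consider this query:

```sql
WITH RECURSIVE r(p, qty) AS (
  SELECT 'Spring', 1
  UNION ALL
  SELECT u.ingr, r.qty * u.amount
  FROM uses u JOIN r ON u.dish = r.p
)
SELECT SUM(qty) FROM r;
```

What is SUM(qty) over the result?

Base: (Spring, qty=1).
Iteration 1: components of {Spring} -> Widget = 1*4 = 4.
Iteration 2: components of {Widget} -> Shaft = 4*2 = 8.
Iteration 3: components of {Shaft} -> Bracket = 8*2 = 16.
Iteration 4: no further components; recursion stops.
SUM(qty) = 1 + 4 + 8 + 16 = 29.

29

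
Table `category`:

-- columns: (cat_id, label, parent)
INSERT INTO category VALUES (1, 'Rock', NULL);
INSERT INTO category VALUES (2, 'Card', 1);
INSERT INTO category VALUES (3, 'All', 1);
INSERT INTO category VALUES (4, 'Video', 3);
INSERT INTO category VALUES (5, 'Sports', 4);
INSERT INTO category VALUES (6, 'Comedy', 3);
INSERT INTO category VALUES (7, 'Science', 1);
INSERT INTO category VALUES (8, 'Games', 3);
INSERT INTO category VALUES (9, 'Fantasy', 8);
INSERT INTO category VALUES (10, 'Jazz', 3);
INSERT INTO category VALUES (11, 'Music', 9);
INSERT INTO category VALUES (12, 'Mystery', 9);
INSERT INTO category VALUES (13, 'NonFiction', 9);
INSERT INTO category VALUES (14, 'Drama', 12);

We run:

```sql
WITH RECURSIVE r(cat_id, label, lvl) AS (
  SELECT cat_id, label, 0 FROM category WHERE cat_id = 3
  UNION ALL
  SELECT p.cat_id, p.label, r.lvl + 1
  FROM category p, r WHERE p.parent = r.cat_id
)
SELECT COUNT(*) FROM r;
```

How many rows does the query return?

11

Base: cat_id=3 (All) at lvl 0.
Iteration 1: rows with parent in {3} -> Video (id 4, lvl 1), Comedy (id 6, lvl 1), Games (id 8, lvl 1), Jazz (id 10, lvl 1).
Iteration 2: rows with parent in {4,6,8,10} -> Sports (id 5, lvl 2), Fantasy (id 9, lvl 2).
Iteration 3: rows with parent in {5,9} -> Music (id 11, lvl 3), Mystery (id 12, lvl 3), NonFiction (id 13, lvl 3).
Iteration 4: rows with parent in {11,12,13} -> Drama (id 14, lvl 4).
Iteration 5: no rows with parent in {14}; recursion stops.
Total rows emitted: 11.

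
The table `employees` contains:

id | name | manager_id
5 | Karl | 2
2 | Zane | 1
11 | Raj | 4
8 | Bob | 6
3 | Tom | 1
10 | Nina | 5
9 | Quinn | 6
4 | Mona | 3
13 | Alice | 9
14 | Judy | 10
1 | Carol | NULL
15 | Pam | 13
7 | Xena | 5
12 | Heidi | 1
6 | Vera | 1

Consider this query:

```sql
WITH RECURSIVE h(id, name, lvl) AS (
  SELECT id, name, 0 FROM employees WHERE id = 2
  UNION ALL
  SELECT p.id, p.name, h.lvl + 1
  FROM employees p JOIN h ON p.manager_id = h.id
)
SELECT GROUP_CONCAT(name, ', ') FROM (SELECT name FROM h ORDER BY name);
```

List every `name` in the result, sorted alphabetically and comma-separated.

Judy, Karl, Nina, Xena, Zane

Base: id=2 (Zane) at lvl 0.
Iteration 1: rows with manager_id in {2} -> Karl (id 5, lvl 1).
Iteration 2: rows with manager_id in {5} -> Xena (id 7, lvl 2), Nina (id 10, lvl 2).
Iteration 3: rows with manager_id in {7,10} -> Judy (id 14, lvl 3).
Iteration 4: no rows with manager_id in {14}; recursion stops.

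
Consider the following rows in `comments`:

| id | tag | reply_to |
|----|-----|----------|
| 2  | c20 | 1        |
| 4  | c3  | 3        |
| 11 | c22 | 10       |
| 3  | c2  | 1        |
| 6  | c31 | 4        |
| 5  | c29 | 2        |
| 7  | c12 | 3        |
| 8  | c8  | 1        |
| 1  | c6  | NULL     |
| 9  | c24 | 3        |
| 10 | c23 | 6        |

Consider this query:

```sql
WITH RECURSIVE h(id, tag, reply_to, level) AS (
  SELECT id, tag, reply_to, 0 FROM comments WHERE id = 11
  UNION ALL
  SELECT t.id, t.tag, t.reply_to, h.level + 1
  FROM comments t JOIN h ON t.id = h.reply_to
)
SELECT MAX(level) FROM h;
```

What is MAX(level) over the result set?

5

Base: id=11 (c22), reply_to=10, level 0.
Iteration 1: join on id=10 -> c23 (id 10, reply_to=6, level 1).
Iteration 2: join on id=6 -> c31 (id 6, reply_to=4, level 2).
Iteration 3: join on id=4 -> c3 (id 4, reply_to=3, level 3).
Iteration 4: join on id=3 -> c2 (id 3, reply_to=1, level 4).
Iteration 5: join on id=1 -> c6 (id 1, reply_to=NULL, level 5).
Iteration 6: reply_to is NULL; no match; recursion stops.
level values: 0, 1, 2, 3, 4, 5; the maximum is 5.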